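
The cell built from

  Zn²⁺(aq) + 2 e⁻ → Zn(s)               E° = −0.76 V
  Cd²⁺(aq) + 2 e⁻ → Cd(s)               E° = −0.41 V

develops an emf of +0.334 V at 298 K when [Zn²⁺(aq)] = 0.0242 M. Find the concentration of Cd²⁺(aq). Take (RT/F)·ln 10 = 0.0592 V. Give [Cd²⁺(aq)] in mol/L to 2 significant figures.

Cd²⁺/Cd is the cathode (higher E°); E°cell = −0.41 − (−0.76) = +0.35 V with n = 2.
Rearranging E = E° − (0.0592/n)·log Q gives log Q = 2(+0.35 − (+0.334))/0.0592 = 0.541.
Balancing electrons gives Cd²⁺(aq) + Zn(s) → Cd(s) + Zn²⁺(aq); thus Q = [Zn²⁺(aq)] / [Cd²⁺(aq)].
Substituting the known concentrations and solving, log [Cd²⁺(aq)] = −2.157 and [Cd²⁺(aq)] = 0.0070 M.

0.0070 M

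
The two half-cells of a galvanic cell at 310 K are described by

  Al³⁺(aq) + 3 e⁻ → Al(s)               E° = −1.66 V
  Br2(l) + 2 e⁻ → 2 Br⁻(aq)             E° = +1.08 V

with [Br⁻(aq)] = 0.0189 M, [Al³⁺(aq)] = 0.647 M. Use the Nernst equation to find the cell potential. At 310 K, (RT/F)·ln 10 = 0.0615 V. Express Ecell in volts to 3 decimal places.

+2.850 V

Br₂/Br⁻ is reduced (cathode, E° = +1.08 V) and Al³⁺/Al is oxidized (anode).
The standard potential is +1.08 − (−1.66) = +2.74 V and the balanced reaction transfers n = 6 electrons.
For the overall reaction 3 Br2(l) + 2 Al(s) → 6 Br⁻(aq) + 2 Al³⁺(aq), Q = [Br⁻(aq)]^6·[Al³⁺(aq)]^2 = 1.91×10^−11, giving log Q = −10.719.
E = E° − (0.0615/n)·log Q = +2.74 − (0.0615/6)(−10.719) = +2.850 V.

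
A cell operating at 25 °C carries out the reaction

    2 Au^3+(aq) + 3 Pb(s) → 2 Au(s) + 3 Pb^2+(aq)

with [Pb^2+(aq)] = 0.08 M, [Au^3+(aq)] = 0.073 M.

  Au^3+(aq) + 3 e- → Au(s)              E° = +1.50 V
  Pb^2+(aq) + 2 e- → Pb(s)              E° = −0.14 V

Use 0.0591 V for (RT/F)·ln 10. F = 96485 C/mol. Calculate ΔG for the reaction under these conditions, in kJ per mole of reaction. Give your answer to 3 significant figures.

E°cell = +1.50 − (−0.14) = +1.64 V; the balanced reaction transfers n = 6 electrons.
Q = [Pb^2+(aq)]^3 / [Au^3+(aq)]^2 = 0.0961, so log Q = −1.017 and E = +1.64 − (0.0591/6)(−1.017) = +1.6500 V.
Finally ΔG = −nFE = −(6)(96485 C/mol)(+1.6500 V) = −955 kJ/mol.

−955 kJ/mol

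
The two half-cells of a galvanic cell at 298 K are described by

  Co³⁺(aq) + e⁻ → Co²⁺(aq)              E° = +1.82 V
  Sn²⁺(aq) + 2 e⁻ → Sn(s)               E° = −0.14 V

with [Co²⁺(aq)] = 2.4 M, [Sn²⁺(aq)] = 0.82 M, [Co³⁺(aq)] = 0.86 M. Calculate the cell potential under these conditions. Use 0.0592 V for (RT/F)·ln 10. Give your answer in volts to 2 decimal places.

+1.94 V

Since E°(Co³⁺/Co²⁺) > E°(Sn²⁺/Sn), Co³⁺/Co²⁺ serves as the cathode.
E°cell = +1.82 − (−0.14) = +1.96 V, with n = 2 electrons transferred.
Balancing gives 2 Co³⁺(aq) + Sn(s) → 2 Co²⁺(aq) + Sn²⁺(aq); hence Q = ([Co²⁺(aq)]^2·[Sn²⁺(aq)]) / [Co³⁺(aq)]^2 = 6.39 (log Q = 0.805).
Applying E = E° − (RT ln10/nF)·log Q gives +1.96 − (0.0592/2)(0.805) = +1.94 V.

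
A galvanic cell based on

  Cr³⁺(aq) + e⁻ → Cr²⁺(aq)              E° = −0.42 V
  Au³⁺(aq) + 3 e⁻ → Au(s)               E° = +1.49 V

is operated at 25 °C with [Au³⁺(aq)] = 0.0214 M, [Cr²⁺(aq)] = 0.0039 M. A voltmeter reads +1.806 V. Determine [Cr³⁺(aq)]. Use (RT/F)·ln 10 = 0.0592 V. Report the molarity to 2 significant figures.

0.062 M

Au³⁺/Au is the cathode (higher E°); E°cell = +1.49 − (−0.42) = +1.91 V with n = 3.
Since E = E° − (0.0592/n)·log Q, log Q = n(E° − E)/0.0592 = 5.270.
The balanced reaction is Au³⁺(aq) + 3 Cr²⁺(aq) → Au(s) + 3 Cr³⁺(aq), so Q = [Cr³⁺(aq)]^3 / ([Au³⁺(aq)]·[Cr²⁺(aq)]^3).
Solving for the unknown gives log [Cr³⁺(aq)] = −1.209, so [Cr³⁺(aq)] ≈ 0.062 M.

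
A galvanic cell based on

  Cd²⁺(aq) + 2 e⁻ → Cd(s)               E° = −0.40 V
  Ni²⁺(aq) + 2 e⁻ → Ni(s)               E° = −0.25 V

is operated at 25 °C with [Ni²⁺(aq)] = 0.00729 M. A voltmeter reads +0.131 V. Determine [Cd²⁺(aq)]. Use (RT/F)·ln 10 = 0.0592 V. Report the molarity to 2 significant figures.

Ni²⁺/Ni is the cathode (higher E°); E°cell = −0.25 − (−0.40) = +0.15 V with n = 2.
Rearranging E = E° − (0.0592/n)·log Q gives log Q = 2(+0.15 − (+0.131))/0.0592 = 0.642.
The balanced reaction is Ni²⁺(aq) + Cd(s) → Ni(s) + Cd²⁺(aq), so Q = [Cd²⁺(aq)] / [Ni²⁺(aq)].
Substituting the known concentrations and solving, log [Cd²⁺(aq)] = −1.495 and [Cd²⁺(aq)] = 0.032 M.

0.032 M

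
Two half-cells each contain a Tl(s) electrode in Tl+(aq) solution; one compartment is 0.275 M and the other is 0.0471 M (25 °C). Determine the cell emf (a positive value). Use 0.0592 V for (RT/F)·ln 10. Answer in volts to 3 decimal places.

For a concentration cell E°cell = 0, since both electrodes use the same couple.
The compartment with the higher Tl+(aq) concentration (0.275 M) acts as the cathode; ions are reduced there and produced at the dilute (0.0471 M) anode.
With n = 1, Ecell = −(0.0592/1)·log([dilute]/[conc]) = −(0.0592/1)·log(0.0471/0.275) = +0.045 V.

0.045 V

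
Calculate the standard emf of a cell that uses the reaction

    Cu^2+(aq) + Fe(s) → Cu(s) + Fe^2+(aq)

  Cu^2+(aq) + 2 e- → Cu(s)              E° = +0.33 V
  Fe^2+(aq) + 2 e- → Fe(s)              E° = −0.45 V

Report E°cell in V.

In the reaction as written, Cu^2+(aq) is reduced (cathode) and Fe^2+(aq) is produced by oxidation at the anode.
E°cell = E°(cathode) − E°(anode) = +0.33 − (−0.45) = +0.78 V.

+0.78 V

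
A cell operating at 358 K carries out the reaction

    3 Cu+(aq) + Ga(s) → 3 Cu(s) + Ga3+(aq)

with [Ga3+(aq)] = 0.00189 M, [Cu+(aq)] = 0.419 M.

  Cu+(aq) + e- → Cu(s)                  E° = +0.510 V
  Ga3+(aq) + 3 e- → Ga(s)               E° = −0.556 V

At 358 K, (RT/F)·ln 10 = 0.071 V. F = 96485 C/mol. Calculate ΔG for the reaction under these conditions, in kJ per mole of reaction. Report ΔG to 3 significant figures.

−319 kJ/mol

With Cu⁺/Cu reduced at the cathode, E°cell = +0.510 − (−0.556) = +1.066 V and n = 3.
The reaction quotient is [Ga3+(aq)] / [Cu+(aq)]^3 = 0.0257; by Nernst, E = +1.066 − (0.071/3)(−1.590) = +1.1036 V.
Then ΔG = −nFE = −3 × 96485 × +1.1036 J/mol = −319 kJ/mol.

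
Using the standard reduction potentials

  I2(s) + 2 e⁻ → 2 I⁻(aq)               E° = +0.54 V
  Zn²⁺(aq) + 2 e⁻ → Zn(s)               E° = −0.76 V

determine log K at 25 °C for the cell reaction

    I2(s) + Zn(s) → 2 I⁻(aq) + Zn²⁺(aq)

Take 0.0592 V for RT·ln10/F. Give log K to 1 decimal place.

The I₂/I⁻ couple is reduced (cathode); E°cell = +0.54 − (−0.76) = +1.30 V with n = 2.
At equilibrium E = 0, so log K = nE°cell / 0.0592 = (2)(+1.30) / 0.0592 = 43.9.

log K = 43.9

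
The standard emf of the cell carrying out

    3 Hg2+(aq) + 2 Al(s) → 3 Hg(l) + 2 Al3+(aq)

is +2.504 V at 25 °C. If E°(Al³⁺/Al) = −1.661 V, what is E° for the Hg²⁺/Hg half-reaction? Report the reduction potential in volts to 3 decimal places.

+0.843 V

In the reaction as written the Hg²⁺/Hg couple is reduced (cathode) and Al³⁺/Al is oxidized (anode), so E°cell = E°(Hg²⁺/Hg) − E°(Al³⁺/Al).
E°(Hg²⁺/Hg) = E°cell + E°(anode) = +2.504 + (−1.661) = +0.843 V.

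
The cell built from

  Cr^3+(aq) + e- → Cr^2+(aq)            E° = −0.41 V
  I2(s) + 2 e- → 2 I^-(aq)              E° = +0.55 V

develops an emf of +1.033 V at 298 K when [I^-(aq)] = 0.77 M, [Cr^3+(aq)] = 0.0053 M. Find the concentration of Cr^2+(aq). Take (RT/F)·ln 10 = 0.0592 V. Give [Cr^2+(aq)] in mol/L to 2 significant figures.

The I₂/I⁻ couple has the larger reduction potential, so it is the cathode: E°cell = +0.55 − (−0.41) = +0.96 V and n = 2.
Since E = E° − (0.0592/n)·log Q, log Q = n(E° − E)/0.0592 = −2.466.
The balanced reaction is I2(s) + 2 Cr^2+(aq) → 2 I^-(aq) + 2 Cr^3+(aq), so Q = ([I^-(aq)]^2·[Cr^3+(aq)]^2) / [Cr^2+(aq)]^2.
Solving for the unknown gives log [Cr^2+(aq)] = −1.156, so [Cr^2+(aq)] ≈ 0.070 M.

0.070 M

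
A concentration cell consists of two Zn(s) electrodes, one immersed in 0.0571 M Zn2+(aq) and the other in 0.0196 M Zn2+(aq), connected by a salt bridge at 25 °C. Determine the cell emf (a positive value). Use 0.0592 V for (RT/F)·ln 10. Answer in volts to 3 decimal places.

For a concentration cell E°cell = 0, since both electrodes use the same couple.
The compartment with the higher Zn2+(aq) concentration (0.0571 M) acts as the cathode; ions are reduced there and produced at the dilute (0.0196 M) anode.
With n = 2, Ecell = −(0.0592/2)·log([dilute]/[conc]) = −(0.0592/2)·log(0.0196/0.0571) = +0.014 V.

0.014 V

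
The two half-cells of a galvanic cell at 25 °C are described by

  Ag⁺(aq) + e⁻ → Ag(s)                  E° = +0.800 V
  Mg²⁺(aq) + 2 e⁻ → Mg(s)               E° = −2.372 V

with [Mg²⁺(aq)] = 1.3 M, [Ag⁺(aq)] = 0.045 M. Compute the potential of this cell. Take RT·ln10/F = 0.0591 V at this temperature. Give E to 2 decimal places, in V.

Since E°(Ag⁺/Ag) > E°(Mg²⁺/Mg), Ag⁺/Ag serves as the cathode.
E°cell = E°cat − E°an = +0.800 − (−2.372) = +3.172 V; n = 2.
Balancing gives 2 Ag⁺(aq) + Mg(s) → 2 Ag(s) + Mg²⁺(aq); hence Q = [Mg²⁺(aq)] / [Ag⁺(aq)]^2 = 642 (log Q = 2.808).
E = E° − (0.0591/n)·log Q = +3.172 − (0.0591/2)(2.808) = +3.09 V.

+3.09 V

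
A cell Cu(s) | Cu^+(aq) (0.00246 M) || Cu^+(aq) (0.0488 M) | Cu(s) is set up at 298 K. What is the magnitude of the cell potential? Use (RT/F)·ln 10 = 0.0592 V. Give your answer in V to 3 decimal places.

For a concentration cell E°cell = 0, since both electrodes use the same couple.
The compartment with the higher Cu^+(aq) concentration (0.0488 M) acts as the cathode; ions are reduced there and produced at the dilute (0.00246 M) anode.
With n = 1, Ecell = −(0.0592/1)·log([dilute]/[conc]) = −(0.0592/1)·log(0.00246/0.0488) = +0.077 V.

0.077 V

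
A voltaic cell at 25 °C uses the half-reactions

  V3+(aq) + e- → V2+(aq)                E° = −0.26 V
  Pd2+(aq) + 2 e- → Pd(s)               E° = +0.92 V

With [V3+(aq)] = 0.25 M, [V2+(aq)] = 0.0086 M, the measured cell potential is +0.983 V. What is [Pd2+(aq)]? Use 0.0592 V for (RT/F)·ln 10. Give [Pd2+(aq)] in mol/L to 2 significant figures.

0.00019 M

With Pd²⁺/Pd at the cathode and V³⁺/V²⁺ at the anode, E°cell = +0.92 − (−0.26) = +1.18 V (n = 2).
Rearranging E = E° − (0.0592/n)·log Q gives log Q = 2(+1.18 − (+0.983))/0.0592 = 6.655.
For Pd2+(aq) + 2 V2+(aq) → Pd(s) + 2 V3+(aq), the reaction quotient is Q = [V3+(aq)]^2 / ([Pd2+(aq)]·[V2+(aq)]^2).
Isolating [Pd2+(aq)] in Q = 10^{6.655} yields log [Pd2+(aq)] = −3.728, i.e. 0.00019 M.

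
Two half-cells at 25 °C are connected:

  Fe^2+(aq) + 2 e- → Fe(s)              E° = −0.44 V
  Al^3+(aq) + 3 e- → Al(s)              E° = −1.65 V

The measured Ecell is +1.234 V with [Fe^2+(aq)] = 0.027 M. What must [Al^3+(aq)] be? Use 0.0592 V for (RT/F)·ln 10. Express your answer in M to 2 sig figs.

With Fe²⁺/Fe at the cathode and Al³⁺/Al at the anode, E°cell = −0.44 − (−1.65) = +1.21 V (n = 6).
Rearranging E = E° − (0.0592/n)·log Q gives log Q = 6(+1.21 − (+1.234))/0.0592 = −2.432.
For 3 Fe^2+(aq) + 2 Al(s) → 3 Fe(s) + 2 Al^3+(aq), the reaction quotient is Q = [Al^3+(aq)]^2 / [Fe^2+(aq)]^3.
Isolating [Al^3+(aq)] in Q = 10^{−2.432} yields log [Al^3+(aq)] = −3.569, i.e. 0.00027 M.

0.00027 M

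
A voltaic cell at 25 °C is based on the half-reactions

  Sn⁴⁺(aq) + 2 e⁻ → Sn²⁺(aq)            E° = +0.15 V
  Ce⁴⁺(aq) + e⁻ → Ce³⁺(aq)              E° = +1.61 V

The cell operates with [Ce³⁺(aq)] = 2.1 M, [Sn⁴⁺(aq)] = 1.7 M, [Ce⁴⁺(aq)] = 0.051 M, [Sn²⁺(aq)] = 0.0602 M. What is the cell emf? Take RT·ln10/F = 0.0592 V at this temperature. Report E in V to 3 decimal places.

Ce⁴⁺/Ce³⁺ is reduced (cathode, E° = +1.61 V) and Sn⁴⁺/Sn²⁺ is oxidized (anode).
The standard potential is +1.61 − (+0.15) = +1.46 V and the balanced reaction transfers n = 2 electrons.
Balancing gives 2 Ce⁴⁺(aq) + Sn²⁺(aq) → 2 Ce³⁺(aq) + Sn⁴⁺(aq); hence Q = ([Ce³⁺(aq)]^2·[Sn⁴⁺(aq)]) / ([Ce⁴⁺(aq)]^2·[Sn²⁺(aq)]) = 4.79×10^4 (log Q = 4.680).
Applying E = E° − (RT ln10/nF)·log Q gives +1.46 − (0.0592/2)(4.680) = +1.321 V.

+1.321 V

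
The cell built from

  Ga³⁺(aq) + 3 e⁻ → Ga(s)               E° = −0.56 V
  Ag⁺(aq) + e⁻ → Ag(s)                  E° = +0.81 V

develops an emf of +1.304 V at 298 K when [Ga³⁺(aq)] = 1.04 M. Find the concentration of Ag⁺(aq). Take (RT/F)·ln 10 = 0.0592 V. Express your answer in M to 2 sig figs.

0.078 M

With Ag⁺/Ag at the cathode and Ga³⁺/Ga at the anode, E°cell = +0.81 − (−0.56) = +1.37 V (n = 3).
Rearranging E = E° − (0.0592/n)·log Q gives log Q = 3(+1.37 − (+1.304))/0.0592 = 3.345.
Balancing electrons gives 3 Ag⁺(aq) + Ga(s) → 3 Ag(s) + Ga³⁺(aq); thus Q = [Ga³⁺(aq)] / [Ag⁺(aq)]^3.
Substituting the known concentrations and solving, log [Ag⁺(aq)] = −1.109 and [Ag⁺(aq)] = 0.078 M.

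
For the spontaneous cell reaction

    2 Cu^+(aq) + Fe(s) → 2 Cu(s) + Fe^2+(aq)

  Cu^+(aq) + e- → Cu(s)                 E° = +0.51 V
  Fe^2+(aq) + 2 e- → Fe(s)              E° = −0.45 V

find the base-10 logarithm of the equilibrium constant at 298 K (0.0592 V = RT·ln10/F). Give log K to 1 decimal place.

The Cu⁺/Cu couple is reduced (cathode); E°cell = +0.51 − (−0.45) = +0.96 V with n = 2.
At equilibrium E = 0, so log K = nE°cell / 0.0592 = (2)(+0.96) / 0.0592 = 32.4.

log K = 32.4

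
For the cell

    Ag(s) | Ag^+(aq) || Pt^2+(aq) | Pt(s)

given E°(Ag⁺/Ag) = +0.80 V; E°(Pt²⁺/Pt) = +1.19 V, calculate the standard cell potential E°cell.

+0.39 V

By convention the left-hand electrode in cell notation is the anode (oxidation) and the right-hand electrode is the cathode (reduction).
E°cell = E°(right) − E°(left) = +1.19 − (+0.80) = +0.39 V.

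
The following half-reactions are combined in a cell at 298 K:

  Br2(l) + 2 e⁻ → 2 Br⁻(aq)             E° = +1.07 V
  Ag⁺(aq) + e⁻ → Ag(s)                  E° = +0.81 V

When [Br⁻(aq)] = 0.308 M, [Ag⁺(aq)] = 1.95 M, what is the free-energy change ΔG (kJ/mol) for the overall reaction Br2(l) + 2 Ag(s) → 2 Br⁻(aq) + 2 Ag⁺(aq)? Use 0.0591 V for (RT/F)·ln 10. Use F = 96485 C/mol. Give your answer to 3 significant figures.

With Br₂/Br⁻ reduced at the cathode, E°cell = +1.07 − (+0.81) = +0.26 V and n = 2.
Here Q = [Br⁻(aq)]^2·[Ag⁺(aq)]^2 = 0.361 (log Q = −0.443), giving E = +0.26 − (0.0591/2)·(−0.443) = +0.2731 V.
Finally ΔG = −nFE = −(2)(96485 C/mol)(+0.2731 V) = −52.7 kJ/mol.

−52.7 kJ/mol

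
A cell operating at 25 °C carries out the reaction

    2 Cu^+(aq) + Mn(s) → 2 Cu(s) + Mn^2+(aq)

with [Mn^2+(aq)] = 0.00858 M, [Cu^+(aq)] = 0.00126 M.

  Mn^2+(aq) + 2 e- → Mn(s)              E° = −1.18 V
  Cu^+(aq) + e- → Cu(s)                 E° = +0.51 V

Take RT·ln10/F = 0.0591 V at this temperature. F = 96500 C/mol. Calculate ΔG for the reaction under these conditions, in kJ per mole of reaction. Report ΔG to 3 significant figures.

The standard cell potential is +0.51 − (−1.18) = +1.69 V, with n = 2 electrons in the balanced equation.
Q = [Mn^2+(aq)] / [Cu^+(aq)]^2 = 5.4×10^3, so log Q = 3.733 and E = +1.69 − (0.0591/2)(3.733) = +1.5797 V.
Finally ΔG = −nFE = −(2)(96500 C/mol)(+1.5797 V) = −305 kJ/mol.

−305 kJ/mol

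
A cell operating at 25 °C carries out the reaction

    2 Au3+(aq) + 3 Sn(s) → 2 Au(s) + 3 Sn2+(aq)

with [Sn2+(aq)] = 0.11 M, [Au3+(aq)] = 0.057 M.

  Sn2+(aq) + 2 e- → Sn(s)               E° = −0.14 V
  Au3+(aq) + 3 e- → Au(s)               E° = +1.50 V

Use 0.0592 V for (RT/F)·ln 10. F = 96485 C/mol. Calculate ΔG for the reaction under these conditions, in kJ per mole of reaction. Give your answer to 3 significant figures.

−952 kJ/mol

With Au³⁺/Au reduced at the cathode, E°cell = +1.50 − (−0.14) = +1.64 V and n = 6.
The reaction quotient is [Sn2+(aq)]^3 / [Au3+(aq)]^2 = 0.41; by Nernst, E = +1.64 − (0.0592/6)(−0.388) = +1.6438 V.
Finally ΔG = −nFE = −(6)(96485 C/mol)(+1.6438 V) = −952 kJ/mol.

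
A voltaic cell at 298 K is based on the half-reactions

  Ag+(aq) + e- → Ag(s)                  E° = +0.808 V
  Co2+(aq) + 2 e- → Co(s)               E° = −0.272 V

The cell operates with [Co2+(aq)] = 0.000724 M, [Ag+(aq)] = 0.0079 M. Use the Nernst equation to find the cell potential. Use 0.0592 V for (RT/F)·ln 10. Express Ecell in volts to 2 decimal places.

+1.05 V

Ag⁺/Ag is reduced (cathode, E° = +0.808 V) and Co²⁺/Co is oxidized (anode).
The standard potential is +0.808 − (−0.272) = +1.080 V and the balanced reaction transfers n = 2 electrons.
The balanced reaction is 2 Ag+(aq) + Co(s) → 2 Ag(s) + Co2+(aq), so Q = [Co2+(aq)] / [Ag+(aq)]^2 = 11.6 and log Q = 1.064.
Applying E = E° − (RT ln10/nF)·log Q gives +1.080 − (0.0592/2)(1.064) = +1.05 V.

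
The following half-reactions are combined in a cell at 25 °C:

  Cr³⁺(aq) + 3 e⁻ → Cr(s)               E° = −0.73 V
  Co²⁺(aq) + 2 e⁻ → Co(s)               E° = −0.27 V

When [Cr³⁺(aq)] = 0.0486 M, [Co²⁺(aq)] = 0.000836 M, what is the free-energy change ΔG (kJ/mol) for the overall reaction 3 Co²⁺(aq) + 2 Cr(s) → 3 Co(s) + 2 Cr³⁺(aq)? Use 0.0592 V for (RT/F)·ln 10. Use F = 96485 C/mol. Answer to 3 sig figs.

−229 kJ/mol

The standard cell potential is −0.27 − (−0.73) = +0.46 V, with n = 6 electrons in the balanced equation.
Here Q = [Cr³⁺(aq)]^2 / [Co²⁺(aq)]^3 = 4.04×10^6 (log Q = 6.607), giving E = +0.46 − (0.0592/6)·(6.607) = +0.3948 V.
ΔG = −nFE = −(6)(96485)(+0.3948) J/mol = −229 kJ/mol.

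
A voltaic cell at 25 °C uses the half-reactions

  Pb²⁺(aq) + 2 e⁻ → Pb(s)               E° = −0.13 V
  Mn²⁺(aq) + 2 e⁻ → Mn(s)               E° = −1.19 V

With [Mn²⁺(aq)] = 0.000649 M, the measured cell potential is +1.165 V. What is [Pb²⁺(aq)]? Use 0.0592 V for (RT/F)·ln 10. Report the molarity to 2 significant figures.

The Pb²⁺/Pb couple has the larger reduction potential, so it is the cathode: E°cell = −0.13 − (−1.19) = +1.06 V and n = 2.
Rearranging E = E° − (0.0592/n)·log Q gives log Q = 2(+1.06 − (+1.165))/0.0592 = −3.547.
The balanced reaction is Pb²⁺(aq) + Mn(s) → Pb(s) + Mn²⁺(aq), so Q = [Mn²⁺(aq)] / [Pb²⁺(aq)].
Substituting the known concentrations and solving, log [Pb²⁺(aq)] = 0.359 and [Pb²⁺(aq)] = 2.3 M.

2.3 M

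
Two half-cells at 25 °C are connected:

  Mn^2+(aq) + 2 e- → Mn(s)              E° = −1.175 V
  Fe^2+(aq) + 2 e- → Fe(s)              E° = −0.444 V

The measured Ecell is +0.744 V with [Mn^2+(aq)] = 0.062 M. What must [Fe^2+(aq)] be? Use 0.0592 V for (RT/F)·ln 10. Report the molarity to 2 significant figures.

With Fe²⁺/Fe at the cathode and Mn²⁺/Mn at the anode, E°cell = −0.444 − (−1.175) = +0.731 V (n = 2).
From the Nernst equation, log Q = n(E° − E)/0.0592 = 2·(+0.731 − (+0.744))/0.0592 = −0.439.
Balancing electrons gives Fe^2+(aq) + Mn(s) → Fe(s) + Mn^2+(aq); thus Q = [Mn^2+(aq)] / [Fe^2+(aq)].
Solving for the unknown gives log [Fe^2+(aq)] = −0.769, so [Fe^2+(aq)] ≈ 0.17 M.

0.17 M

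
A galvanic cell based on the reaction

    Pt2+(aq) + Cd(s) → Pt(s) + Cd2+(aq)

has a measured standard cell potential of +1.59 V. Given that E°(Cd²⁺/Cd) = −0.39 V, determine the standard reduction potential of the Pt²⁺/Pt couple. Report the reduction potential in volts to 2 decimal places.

+1.20 V

In the reaction as written the Pt²⁺/Pt couple is reduced (cathode) and Cd²⁺/Cd is oxidized (anode), so E°cell = E°(Pt²⁺/Pt) − E°(Cd²⁺/Cd).
E°(Pt²⁺/Pt) = E°cell + E°(anode) = +1.59 + (−0.39) = +1.20 V.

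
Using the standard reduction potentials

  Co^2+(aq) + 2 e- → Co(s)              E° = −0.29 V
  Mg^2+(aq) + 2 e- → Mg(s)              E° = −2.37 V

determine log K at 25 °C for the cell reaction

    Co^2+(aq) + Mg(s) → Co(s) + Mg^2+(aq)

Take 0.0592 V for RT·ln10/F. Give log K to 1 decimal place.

The Co²⁺/Co couple is reduced (cathode); E°cell = −0.29 − (−2.37) = +2.08 V with n = 2.
At equilibrium E = 0, so log K = nE°cell / 0.0592 = (2)(+2.08) / 0.0592 = 70.3.

log K = 70.3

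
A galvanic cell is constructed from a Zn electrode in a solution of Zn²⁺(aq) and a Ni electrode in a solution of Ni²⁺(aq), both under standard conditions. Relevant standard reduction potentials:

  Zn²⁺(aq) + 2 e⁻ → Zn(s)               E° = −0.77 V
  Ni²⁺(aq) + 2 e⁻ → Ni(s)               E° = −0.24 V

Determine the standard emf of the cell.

+0.53 V

Of the two couples in this cell, the one with the more positive reduction potential is reduced at the cathode: here that is Ni²⁺/Ni (−0.24 V); Zn²⁺/Zn (−0.77 V) is the anode.
E°cell = E°(cathode) − E°(anode) = −0.24 − (−0.77) = +0.53 V.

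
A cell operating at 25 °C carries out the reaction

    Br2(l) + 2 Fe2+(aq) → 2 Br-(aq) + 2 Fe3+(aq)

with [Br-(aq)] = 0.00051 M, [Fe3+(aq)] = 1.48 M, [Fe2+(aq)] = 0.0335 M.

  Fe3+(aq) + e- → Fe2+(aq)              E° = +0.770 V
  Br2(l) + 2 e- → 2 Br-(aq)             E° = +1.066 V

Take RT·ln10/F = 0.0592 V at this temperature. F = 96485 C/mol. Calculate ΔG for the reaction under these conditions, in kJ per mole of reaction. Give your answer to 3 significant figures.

E°cell = +1.066 − (+0.770) = +0.296 V; the balanced reaction transfers n = 2 electrons.
Here Q = ([Br-(aq)]^2·[Fe3+(aq)]^2) / [Fe2+(aq)]^2 = 0.000508 (log Q = −3.294), giving E = +0.296 − (0.0592/2)·(−3.294) = +0.3935 V.
ΔG = −nFE = −(2)(96485)(+0.3935) J/mol = −75.9 kJ/mol.

−75.9 kJ/mol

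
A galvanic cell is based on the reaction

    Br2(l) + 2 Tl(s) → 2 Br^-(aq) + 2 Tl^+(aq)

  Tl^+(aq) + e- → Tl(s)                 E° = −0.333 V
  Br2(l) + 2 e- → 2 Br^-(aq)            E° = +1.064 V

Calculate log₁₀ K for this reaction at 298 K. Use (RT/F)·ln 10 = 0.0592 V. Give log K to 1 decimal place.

log K = 47.2

The Br₂/Br⁻ couple is reduced (cathode); E°cell = +1.064 − (−0.333) = +1.397 V with n = 2.
At equilibrium E = 0, so log K = nE°cell / 0.0592 = (2)(+1.397) / 0.0592 = 47.2.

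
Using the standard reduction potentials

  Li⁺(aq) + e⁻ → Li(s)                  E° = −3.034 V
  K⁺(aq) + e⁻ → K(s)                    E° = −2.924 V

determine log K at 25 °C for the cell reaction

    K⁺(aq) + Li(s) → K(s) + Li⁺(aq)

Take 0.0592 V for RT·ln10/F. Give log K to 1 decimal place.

log K = 1.9

The K⁺/K couple is reduced (cathode); E°cell = −2.924 − (−3.034) = +0.110 V with n = 1.
At equilibrium E = 0, so log K = nE°cell / 0.0592 = (1)(+0.110) / 0.0592 = 1.9.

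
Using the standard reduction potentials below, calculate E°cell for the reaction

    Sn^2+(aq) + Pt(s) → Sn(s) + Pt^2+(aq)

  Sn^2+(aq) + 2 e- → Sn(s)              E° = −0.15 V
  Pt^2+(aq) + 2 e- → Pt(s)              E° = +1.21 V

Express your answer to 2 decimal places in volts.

In the reaction as written, Sn^2+(aq) is reduced (cathode) and Pt^2+(aq) is produced by oxidation at the anode.
E°cell = E°(cathode) − E°(anode) = −0.15 − (+1.21) = −1.36 V.

−1.36 V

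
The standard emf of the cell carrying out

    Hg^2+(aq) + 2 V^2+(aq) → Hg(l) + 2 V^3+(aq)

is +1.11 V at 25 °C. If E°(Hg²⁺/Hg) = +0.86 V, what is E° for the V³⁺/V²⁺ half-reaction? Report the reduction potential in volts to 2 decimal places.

In the reaction as written the Hg²⁺/Hg couple is reduced (cathode) and V³⁺/V²⁺ is oxidized (anode), so E°cell = E°(Hg²⁺/Hg) − E°(V³⁺/V²⁺).
E°(V³⁺/V²⁺) = E°(cathode) − E°cell = +0.86 − (+1.11) = −0.25 V.

−0.25 V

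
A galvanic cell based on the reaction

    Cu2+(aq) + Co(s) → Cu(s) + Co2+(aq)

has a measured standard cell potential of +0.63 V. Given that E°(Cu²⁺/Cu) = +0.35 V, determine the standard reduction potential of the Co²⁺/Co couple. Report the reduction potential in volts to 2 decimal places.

In the reaction as written the Cu²⁺/Cu couple is reduced (cathode) and Co²⁺/Co is oxidized (anode), so E°cell = E°(Cu²⁺/Cu) − E°(Co²⁺/Co).
E°(Co²⁺/Co) = E°(cathode) − E°cell = +0.35 − (+0.63) = −0.28 V.

−0.28 V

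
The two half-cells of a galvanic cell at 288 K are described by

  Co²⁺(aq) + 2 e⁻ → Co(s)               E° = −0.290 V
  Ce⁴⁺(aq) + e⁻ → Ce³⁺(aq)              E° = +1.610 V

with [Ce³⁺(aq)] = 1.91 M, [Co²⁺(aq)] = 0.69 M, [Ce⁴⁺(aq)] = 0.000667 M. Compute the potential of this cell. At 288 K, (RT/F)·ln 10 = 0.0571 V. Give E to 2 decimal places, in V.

+1.71 V

The Ce⁴⁺/Ce³⁺ couple has the more positive E°, so it is the cathode; Co²⁺/Co is the anode.
The standard potential is +1.610 − (−0.290) = +1.900 V and the balanced reaction transfers n = 2 electrons.
Balancing gives 2 Ce⁴⁺(aq) + Co(s) → 2 Ce³⁺(aq) + Co²⁺(aq); hence Q = ([Ce³⁺(aq)]^2·[Co²⁺(aq)]) / [Ce⁴⁺(aq)]^2 = 5.66×10^6 (log Q = 6.753).
E = E° − (0.0571/n)·log Q = +1.900 − (0.0571/2)(6.753) = +1.71 V.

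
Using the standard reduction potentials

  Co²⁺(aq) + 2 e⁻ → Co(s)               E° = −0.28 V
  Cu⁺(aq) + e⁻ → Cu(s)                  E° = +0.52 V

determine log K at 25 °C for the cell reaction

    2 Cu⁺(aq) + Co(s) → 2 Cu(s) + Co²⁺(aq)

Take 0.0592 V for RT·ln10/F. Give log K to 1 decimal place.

log K = 27.0

The Cu⁺/Cu couple is reduced (cathode); E°cell = +0.52 − (−0.28) = +0.80 V with n = 2.
At equilibrium E = 0, so log K = nE°cell / 0.0592 = (2)(+0.80) / 0.0592 = 27.0.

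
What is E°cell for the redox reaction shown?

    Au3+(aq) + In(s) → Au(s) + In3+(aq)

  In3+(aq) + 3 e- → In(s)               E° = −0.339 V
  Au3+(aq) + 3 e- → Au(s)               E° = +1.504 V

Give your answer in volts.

+1.843 V

Au3+(aq) gains electrons, so the Au³⁺/Au couple is the cathode; the In³⁺/In couple is the anode.
E°cell = E°(cathode) − E°(anode) = +1.504 − (−0.339) = +1.843 V.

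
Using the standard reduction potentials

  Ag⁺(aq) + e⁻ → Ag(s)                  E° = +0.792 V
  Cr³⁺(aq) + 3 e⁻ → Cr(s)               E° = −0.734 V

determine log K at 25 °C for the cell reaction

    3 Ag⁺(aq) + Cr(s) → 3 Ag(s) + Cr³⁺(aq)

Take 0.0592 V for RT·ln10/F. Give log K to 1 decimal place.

log K = 77.3

The Ag⁺/Ag couple is reduced (cathode); E°cell = +0.792 − (−0.734) = +1.526 V with n = 3.
At equilibrium E = 0, so log K = nE°cell / 0.0592 = (3)(+1.526) / 0.0592 = 77.3.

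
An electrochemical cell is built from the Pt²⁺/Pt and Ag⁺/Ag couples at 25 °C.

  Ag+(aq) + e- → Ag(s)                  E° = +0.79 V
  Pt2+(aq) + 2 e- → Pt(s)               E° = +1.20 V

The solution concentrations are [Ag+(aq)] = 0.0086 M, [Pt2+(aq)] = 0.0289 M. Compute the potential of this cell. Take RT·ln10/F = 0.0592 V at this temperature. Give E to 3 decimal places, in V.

Since E°(Pt²⁺/Pt) > E°(Ag⁺/Ag), Pt²⁺/Pt serves as the cathode.
E°cell = E°cat − E°an = +1.20 − (+0.79) = +0.41 V; n = 2.
The balanced reaction is Pt2+(aq) + 2 Ag(s) → Pt(s) + 2 Ag+(aq), so Q = [Ag+(aq)]^2 / [Pt2+(aq)] = 0.00256 and log Q = −2.592.
E = E° − (0.0592/n)·log Q = +0.41 − (0.0592/2)(−2.592) = +0.487 V.

+0.487 V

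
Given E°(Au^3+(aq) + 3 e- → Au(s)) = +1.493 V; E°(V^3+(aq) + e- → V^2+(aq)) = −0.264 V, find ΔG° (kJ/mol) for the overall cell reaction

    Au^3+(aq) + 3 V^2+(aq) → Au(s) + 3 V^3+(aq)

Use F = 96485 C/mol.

−509 kJ/mol

In the reaction as written Au^3+(aq) is reduced, so the Au³⁺/Au couple is the cathode and V³⁺/V²⁺ is the anode.
E°cell = +1.493 − (−0.264) = +1.757 V; balancing electrons gives n = 3.
ΔG° = −nFE°cell = −(3)(96485)(+1.757) J/mol = −509 kJ/mol.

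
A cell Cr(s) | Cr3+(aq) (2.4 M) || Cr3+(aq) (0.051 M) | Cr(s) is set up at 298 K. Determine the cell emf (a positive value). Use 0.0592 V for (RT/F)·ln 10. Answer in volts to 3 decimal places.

0.033 V

For a concentration cell E°cell = 0, since both electrodes use the same couple.
The compartment with the higher Cr3+(aq) concentration (2.4 M) acts as the cathode; ions are reduced there and produced at the dilute (0.051 M) anode.
With n = 3, Ecell = −(0.0592/3)·log([dilute]/[conc]) = −(0.0592/3)·log(0.051/2.4) = +0.033 V.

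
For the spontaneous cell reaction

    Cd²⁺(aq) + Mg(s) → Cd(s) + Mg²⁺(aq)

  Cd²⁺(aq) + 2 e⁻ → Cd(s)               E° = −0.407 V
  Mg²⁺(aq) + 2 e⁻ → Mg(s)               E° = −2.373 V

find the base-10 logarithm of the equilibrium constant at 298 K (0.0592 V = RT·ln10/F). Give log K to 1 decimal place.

log K = 66.4

The Cd²⁺/Cd couple is reduced (cathode); E°cell = −0.407 − (−2.373) = +1.966 V with n = 2.
At equilibrium E = 0, so log K = nE°cell / 0.0592 = (2)(+1.966) / 0.0592 = 66.4.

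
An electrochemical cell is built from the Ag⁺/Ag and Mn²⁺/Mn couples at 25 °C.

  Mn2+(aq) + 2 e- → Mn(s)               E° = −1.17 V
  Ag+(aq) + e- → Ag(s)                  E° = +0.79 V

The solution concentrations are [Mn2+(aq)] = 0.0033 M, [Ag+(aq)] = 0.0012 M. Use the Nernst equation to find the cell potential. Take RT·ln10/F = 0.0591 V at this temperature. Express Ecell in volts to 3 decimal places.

+1.861 V

The Ag⁺/Ag couple has the more positive E°, so it is the cathode; Mn²⁺/Mn is the anode.
E°cell = E°cat − E°an = +0.79 − (−1.17) = +1.96 V; n = 2.
For the overall reaction 2 Ag+(aq) + Mn(s) → 2 Ag(s) + Mn2+(aq), Q = [Mn2+(aq)] / [Ag+(aq)]^2 = 2.29×10^3, giving log Q = 3.360.
Applying E = E° − (RT ln10/nF)·log Q gives +1.96 − (0.0591/2)(3.360) = +1.861 V.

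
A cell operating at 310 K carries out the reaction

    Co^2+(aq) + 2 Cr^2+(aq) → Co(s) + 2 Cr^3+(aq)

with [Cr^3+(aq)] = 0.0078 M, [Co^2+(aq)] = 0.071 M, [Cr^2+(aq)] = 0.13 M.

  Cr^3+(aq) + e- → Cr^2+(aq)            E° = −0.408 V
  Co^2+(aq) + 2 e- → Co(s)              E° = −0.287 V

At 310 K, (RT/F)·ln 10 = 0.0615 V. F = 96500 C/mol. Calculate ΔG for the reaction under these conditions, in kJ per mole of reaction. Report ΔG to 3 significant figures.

E°cell = −0.287 − (−0.408) = +0.121 V; the balanced reaction transfers n = 2 electrons.
Q = [Cr^3+(aq)]^2 / ([Co^2+(aq)]·[Cr^2+(aq)]^2) = 0.0507, so log Q = −1.295 and E = +0.121 − (0.0615/2)(−1.295) = +0.1608 V.
Finally ΔG = −nFE = −(2)(96500 C/mol)(+0.1608 V) = −31.0 kJ/mol.

−31.0 kJ/mol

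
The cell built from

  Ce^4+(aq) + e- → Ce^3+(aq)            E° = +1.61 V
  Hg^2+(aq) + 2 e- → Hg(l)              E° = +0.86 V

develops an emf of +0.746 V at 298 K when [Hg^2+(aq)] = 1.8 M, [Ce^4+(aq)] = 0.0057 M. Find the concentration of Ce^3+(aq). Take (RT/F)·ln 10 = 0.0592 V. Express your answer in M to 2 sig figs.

0.0050 M

The Ce⁴⁺/Ce³⁺ couple has the larger reduction potential, so it is the cathode: E°cell = +1.61 − (+0.86) = +0.75 V and n = 2.
From the Nernst equation, log Q = n(E° − E)/0.0592 = 2·(+0.75 − (+0.746))/0.0592 = 0.135.
Balancing electrons gives 2 Ce^4+(aq) + Hg(l) → 2 Ce^3+(aq) + Hg^2+(aq); thus Q = ([Ce^3+(aq)]^2·[Hg^2+(aq)]) / [Ce^4+(aq)]^2.
Solving for the unknown gives log [Ce^3+(aq)] = −2.304, so [Ce^3+(aq)] ≈ 0.0050 M.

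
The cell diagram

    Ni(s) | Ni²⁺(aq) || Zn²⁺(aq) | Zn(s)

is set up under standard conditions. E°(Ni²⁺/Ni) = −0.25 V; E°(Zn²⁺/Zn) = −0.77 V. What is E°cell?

−0.52 V

By convention the left-hand electrode in cell notation is the anode (oxidation) and the right-hand electrode is the cathode (reduction).
E°cell = E°(right) − E°(left) = −0.77 − (−0.25) = −0.52 V.
The negative sign shows that, as written, the cell would require an external voltage to drive the reaction.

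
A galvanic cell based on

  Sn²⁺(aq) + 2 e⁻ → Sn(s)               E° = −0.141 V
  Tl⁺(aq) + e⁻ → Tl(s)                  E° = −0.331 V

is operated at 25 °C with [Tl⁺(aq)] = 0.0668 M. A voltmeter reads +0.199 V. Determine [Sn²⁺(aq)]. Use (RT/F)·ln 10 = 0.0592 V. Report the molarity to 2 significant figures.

Sn²⁺/Sn is the cathode (higher E°); E°cell = −0.141 − (−0.331) = +0.190 V with n = 2.
From the Nernst equation, log Q = n(E° − E)/0.0592 = 2·(+0.190 − (+0.199))/0.0592 = −0.304.
For Sn²⁺(aq) + 2 Tl(s) → Sn(s) + 2 Tl⁺(aq), the reaction quotient is Q = [Tl⁺(aq)]^2 / [Sn²⁺(aq)].
Substituting the known concentrations and solving, log [Sn²⁺(aq)] = −2.046 and [Sn²⁺(aq)] = 0.0090 M.

0.0090 M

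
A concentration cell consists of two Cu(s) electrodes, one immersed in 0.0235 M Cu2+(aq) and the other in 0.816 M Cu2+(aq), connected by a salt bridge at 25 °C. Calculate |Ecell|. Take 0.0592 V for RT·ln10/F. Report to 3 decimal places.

0.046 V

For a concentration cell E°cell = 0, since both electrodes use the same couple.
The compartment with the higher Cu2+(aq) concentration (0.816 M) acts as the cathode; ions are reduced there and produced at the dilute (0.0235 M) anode.
With n = 2, Ecell = −(0.0592/2)·log([dilute]/[conc]) = −(0.0592/2)·log(0.0235/0.816) = +0.046 V.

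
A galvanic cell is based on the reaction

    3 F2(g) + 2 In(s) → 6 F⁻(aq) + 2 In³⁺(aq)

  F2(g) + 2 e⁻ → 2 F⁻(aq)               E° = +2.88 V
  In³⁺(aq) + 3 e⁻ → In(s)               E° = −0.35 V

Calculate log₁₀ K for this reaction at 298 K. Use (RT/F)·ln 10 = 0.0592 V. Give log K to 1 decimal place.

log K = 327.4

The F₂/F⁻ couple is reduced (cathode); E°cell = +2.88 − (−0.35) = +3.23 V with n = 6.
At equilibrium E = 0, so log K = nE°cell / 0.0592 = (6)(+3.23) / 0.0592 = 327.4.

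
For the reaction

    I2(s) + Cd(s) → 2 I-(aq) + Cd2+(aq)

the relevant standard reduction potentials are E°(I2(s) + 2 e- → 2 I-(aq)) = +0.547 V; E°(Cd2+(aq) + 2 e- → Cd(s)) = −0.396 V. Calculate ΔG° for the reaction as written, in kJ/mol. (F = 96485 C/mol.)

In the reaction as written I2(s) is reduced, so the I₂/I⁻ couple is the cathode and Cd²⁺/Cd is the anode.
E°cell = +0.547 − (−0.396) = +0.943 V; balancing electrons gives n = 2.
ΔG° = −nFE°cell = −(2)(96485)(+0.943) J/mol = −182 kJ/mol.

−182 kJ/mol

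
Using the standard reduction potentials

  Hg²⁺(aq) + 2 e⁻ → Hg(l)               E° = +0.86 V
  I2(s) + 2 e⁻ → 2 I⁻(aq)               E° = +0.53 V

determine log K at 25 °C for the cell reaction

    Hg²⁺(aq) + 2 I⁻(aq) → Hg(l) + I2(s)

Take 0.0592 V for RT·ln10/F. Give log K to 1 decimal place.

log K = 11.1

The Hg²⁺/Hg couple is reduced (cathode); E°cell = +0.86 − (+0.53) = +0.33 V with n = 2.
At equilibrium E = 0, so log K = nE°cell / 0.0592 = (2)(+0.33) / 0.0592 = 11.1.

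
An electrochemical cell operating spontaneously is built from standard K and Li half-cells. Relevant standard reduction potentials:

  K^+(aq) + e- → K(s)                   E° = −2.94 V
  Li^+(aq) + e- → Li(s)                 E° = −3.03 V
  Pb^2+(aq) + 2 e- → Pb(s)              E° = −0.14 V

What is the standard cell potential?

+0.09 V

The K⁺/K couple has the higher E°, so K ion is reduced (cathode) and Li is oxidized (anode).
E°cell = E°(cathode) − E°(anode) = −2.94 − (−3.03) = +0.09 V.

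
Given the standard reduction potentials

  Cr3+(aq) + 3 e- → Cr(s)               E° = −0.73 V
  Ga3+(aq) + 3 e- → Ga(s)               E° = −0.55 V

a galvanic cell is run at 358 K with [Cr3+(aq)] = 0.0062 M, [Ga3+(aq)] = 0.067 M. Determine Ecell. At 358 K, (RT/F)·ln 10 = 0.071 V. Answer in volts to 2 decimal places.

The Ga³⁺/Ga couple has the more positive E°, so it is the cathode; Cr³⁺/Cr is the anode.
E°cell = −0.55 − (−0.73) = +0.18 V, with n = 3 electrons transferred.
The balanced reaction is Ga3+(aq) + Cr(s) → Ga(s) + Cr3+(aq), so Q = [Cr3+(aq)] / [Ga3+(aq)] = 0.0925 and log Q = −1.034.
Applying E = E° − (RT ln10/nF)·log Q gives +0.18 − (0.071/3)(−1.034) = +0.20 V.

+0.20 V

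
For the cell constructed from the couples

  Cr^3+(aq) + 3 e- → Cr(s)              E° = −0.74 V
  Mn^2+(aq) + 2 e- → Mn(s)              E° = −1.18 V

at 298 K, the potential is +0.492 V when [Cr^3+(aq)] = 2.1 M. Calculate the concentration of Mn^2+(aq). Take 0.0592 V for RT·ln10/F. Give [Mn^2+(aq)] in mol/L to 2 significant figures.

Cr³⁺/Cr is the cathode (higher E°); E°cell = −0.74 − (−1.18) = +0.44 V with n = 6.
Since E = E° − (0.0592/n)·log Q, log Q = n(E° − E)/0.0592 = −5.270.
Balancing electrons gives 2 Cr^3+(aq) + 3 Mn(s) → 2 Cr(s) + 3 Mn^2+(aq); thus Q = [Mn^2+(aq)]^3 / [Cr^3+(aq)]^2.
Substituting the known concentrations and solving, log [Mn^2+(aq)] = −1.542 and [Mn^2+(aq)] = 0.029 M.

0.029 M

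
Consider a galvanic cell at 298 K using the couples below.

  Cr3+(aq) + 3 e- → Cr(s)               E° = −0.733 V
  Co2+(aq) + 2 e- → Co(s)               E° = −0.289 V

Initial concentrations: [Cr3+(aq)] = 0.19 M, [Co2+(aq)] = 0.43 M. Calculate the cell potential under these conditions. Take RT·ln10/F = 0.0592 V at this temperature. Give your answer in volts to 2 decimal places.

Co²⁺/Co is reduced (cathode, E° = −0.289 V) and Cr³⁺/Cr is oxidized (anode).
E°cell = −0.289 − (−0.733) = +0.444 V, with n = 6 electrons transferred.
Balancing gives 3 Co2+(aq) + 2 Cr(s) → 3 Co(s) + 2 Cr3+(aq); hence Q = [Cr3+(aq)]^2 / [Co2+(aq)]^3 = 0.454 (log Q = −0.343).
E = E° − (0.0592/n)·log Q = +0.444 − (0.0592/6)(−0.343) = +0.45 V.

+0.45 V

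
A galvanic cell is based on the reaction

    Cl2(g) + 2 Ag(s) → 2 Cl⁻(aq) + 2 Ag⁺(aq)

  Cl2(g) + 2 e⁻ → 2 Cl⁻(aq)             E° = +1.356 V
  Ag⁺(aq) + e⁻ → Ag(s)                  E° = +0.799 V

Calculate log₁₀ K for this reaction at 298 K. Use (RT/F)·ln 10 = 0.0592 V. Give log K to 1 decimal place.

log K = 18.8

The Cl₂/Cl⁻ couple is reduced (cathode); E°cell = +1.356 − (+0.799) = +0.557 V with n = 2.
At equilibrium E = 0, so log K = nE°cell / 0.0592 = (2)(+0.557) / 0.0592 = 18.8.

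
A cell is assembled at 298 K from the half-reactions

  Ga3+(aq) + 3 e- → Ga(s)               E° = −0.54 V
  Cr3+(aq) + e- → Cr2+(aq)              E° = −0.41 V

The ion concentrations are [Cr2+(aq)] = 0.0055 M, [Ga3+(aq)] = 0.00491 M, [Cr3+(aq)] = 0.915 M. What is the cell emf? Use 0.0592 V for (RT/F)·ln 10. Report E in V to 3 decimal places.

+0.307 V

Since E°(Cr³⁺/Cr²⁺) > E°(Ga³⁺/Ga), Cr³⁺/Cr²⁺ serves as the cathode.
E°cell = E°cat − E°an = −0.41 − (−0.54) = +0.13 V; n = 3.
Balancing gives 3 Cr3+(aq) + Ga(s) → 3 Cr2+(aq) + Ga3+(aq); hence Q = ([Cr2+(aq)]^3·[Ga3+(aq)]) / [Cr3+(aq)]^3 = 1.07×10^−9 (log Q = −8.972).
By the Nernst equation, E = +0.13 − (0.0592/3)·(−8.972) = +0.307 V.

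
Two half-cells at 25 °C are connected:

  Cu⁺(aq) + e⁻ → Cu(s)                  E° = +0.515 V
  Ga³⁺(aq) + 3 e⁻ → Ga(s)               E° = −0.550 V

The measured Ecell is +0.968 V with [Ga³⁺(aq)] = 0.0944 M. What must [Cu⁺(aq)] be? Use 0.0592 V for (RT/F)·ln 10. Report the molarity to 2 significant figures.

0.010 M

Cu⁺/Cu is the cathode (higher E°); E°cell = +0.515 − (−0.550) = +1.065 V with n = 3.
Since E = E° − (0.0592/n)·log Q, log Q = n(E° − E)/0.0592 = 4.916.
The balanced reaction is 3 Cu⁺(aq) + Ga(s) → 3 Cu(s) + Ga³⁺(aq), so Q = [Ga³⁺(aq)] / [Cu⁺(aq)]^3.
Isolating [Cu⁺(aq)] in Q = 10^{4.916} yields log [Cu⁺(aq)] = −1.980, i.e. 0.010 M.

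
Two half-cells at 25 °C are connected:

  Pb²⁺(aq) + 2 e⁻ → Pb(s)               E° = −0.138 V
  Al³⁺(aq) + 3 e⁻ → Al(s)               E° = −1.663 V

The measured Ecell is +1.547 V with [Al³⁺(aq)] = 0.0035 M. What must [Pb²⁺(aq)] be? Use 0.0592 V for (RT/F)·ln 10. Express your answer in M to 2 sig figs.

Pb²⁺/Pb is the cathode (higher E°); E°cell = −0.138 − (−1.663) = +1.525 V with n = 6.
Since E = E° − (0.0592/n)·log Q, log Q = n(E° − E)/0.0592 = −2.230.
For 3 Pb²⁺(aq) + 2 Al(s) → 3 Pb(s) + 2 Al³⁺(aq), the reaction quotient is Q = [Al³⁺(aq)]^2 / [Pb²⁺(aq)]^3.
Solving for the unknown gives log [Pb²⁺(aq)] = −0.894, so [Pb²⁺(aq)] ≈ 0.13 M.

0.13 M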